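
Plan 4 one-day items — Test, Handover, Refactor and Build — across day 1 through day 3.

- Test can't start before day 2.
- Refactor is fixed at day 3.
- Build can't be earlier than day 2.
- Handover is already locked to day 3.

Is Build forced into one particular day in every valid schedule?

No

Build can be day 2 (e.g. Handover -> day 3, Build -> day 2, Refactor -> day 3, Test -> day 2) or day 3 (e.g. Test -> day 2; Refactor -> day 3; Handover -> day 3; Build -> day 3).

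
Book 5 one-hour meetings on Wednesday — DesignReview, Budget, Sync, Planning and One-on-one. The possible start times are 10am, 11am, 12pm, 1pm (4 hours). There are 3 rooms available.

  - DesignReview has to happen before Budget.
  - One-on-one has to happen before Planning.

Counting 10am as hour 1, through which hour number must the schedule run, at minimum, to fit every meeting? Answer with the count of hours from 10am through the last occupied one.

2 hours

The precedence chain requires at least 2 distinct hours.
With at most 3 per hour and 5 meetings, at least 2 hours are needed.
2 works (last occupied hour: 11am): for example Budget=11am, One-on-one=10am, DesignReview=10am, Planning=11am, Sync=10am.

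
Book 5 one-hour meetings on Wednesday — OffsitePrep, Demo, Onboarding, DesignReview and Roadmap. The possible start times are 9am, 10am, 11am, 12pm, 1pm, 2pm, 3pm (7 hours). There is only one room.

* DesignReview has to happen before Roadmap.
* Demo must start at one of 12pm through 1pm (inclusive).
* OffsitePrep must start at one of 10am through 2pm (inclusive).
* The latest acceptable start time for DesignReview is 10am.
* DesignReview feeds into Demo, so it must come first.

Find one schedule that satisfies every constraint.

OffsitePrep -> 10am, Onboarding -> 1pm, Demo -> 12pm, Roadmap -> 11am, DesignReview -> 9am

Checking: DesignReview(9am) before Roadmap(11am); DesignReview(9am) before Demo(12pm); DesignReview=9am in [9am,10am]; OffsitePrep=10am in [10am,2pm]; Demo=12pm in [12pm,1pm]; max 1 per hour (cap 1).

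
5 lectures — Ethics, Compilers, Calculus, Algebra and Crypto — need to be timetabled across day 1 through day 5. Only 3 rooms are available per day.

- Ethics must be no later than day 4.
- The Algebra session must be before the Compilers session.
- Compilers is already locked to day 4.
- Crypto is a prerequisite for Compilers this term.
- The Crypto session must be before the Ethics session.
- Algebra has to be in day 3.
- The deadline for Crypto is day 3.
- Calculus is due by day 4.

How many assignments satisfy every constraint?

24

Splitting on Ethics: it can be day 2 (4), day 3 (8), day 4 (12). Listing each branch's schedules as (Compilers, Calculus, Algebra, Crypto) by day number:
Ethics=day 2: (4,1,3,1) (4,2,3,1) (4,3,3,1) (4,4,3,1) — 4.
Ethics=day 3: (4,1,3,1) (4,1,3,2) (4,2,3,1) (4,2,3,2) (4,3,3,1) (4,3,3,2) (4,4,3,1) (4,4,3,2) — 8.
Ethics=day 4: (4,1,3,1) (4,1,3,2) (4,1,3,3) (4,2,3,1) (4,2,3,2) (4,2,3,3) (4,3,3,1) (4,3,3,2) (4,3,3,3) (4,4,3,1) (4,4,3,2) (4,4,3,3) — 12.
Summing: 4 + 8 + 12 = 24.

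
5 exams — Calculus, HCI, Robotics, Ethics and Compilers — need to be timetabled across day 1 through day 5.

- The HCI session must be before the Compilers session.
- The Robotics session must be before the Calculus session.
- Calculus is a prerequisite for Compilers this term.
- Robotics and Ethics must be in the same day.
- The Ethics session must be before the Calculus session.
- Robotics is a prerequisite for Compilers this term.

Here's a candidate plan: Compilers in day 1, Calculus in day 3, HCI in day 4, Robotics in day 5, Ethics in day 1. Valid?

The Ethics session must be before the Calculus session — holds.
Calculus is a prerequisite for Compilers this term — violated.
The Robotics session must be before the Calculus session — violated.
Robotics is a prerequisite for Compilers this term — violated.
The HCI session must be before the Compilers session — violated.
Robotics and Ethics must be in the same day — violated.

No. Robotics is a prerequisite for Compilers this term is not satisfied.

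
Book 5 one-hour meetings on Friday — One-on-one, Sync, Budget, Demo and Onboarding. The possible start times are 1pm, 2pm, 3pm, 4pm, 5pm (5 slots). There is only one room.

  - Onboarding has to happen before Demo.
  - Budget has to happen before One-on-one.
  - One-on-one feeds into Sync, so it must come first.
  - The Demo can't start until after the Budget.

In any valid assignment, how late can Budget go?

Downstream work caps Budget at 3pm.
Budget at 2pm is achievable: Onboarding in 1pm, One-on-one in 3pm, Budget in 2pm, Sync in 5pm, Demo in 4pm.
Nothing later works — the capacity limit rule out every slot after 2pm.

2pm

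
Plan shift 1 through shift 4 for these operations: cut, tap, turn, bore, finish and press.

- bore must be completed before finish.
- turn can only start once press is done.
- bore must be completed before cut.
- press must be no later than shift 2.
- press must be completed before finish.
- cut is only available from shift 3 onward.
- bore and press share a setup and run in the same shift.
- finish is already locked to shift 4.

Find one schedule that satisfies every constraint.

cut -> shift 3; bore -> shift 1; finish -> shift 4; press -> shift 1; turn -> shift 2; tap -> shift 1

Checking: bore(shift 1) before finish(shift 4); press(shift 1) before turn(shift 2); press(shift 1) before finish(shift 4); bore(shift 1) before cut(shift 3); bore = press = shift 1; press=shift 1 in [shift 1,shift 2]; cut=shift 3 in [shift 3,shift 4]; finish=shift 4 in [shift 4,shift 4].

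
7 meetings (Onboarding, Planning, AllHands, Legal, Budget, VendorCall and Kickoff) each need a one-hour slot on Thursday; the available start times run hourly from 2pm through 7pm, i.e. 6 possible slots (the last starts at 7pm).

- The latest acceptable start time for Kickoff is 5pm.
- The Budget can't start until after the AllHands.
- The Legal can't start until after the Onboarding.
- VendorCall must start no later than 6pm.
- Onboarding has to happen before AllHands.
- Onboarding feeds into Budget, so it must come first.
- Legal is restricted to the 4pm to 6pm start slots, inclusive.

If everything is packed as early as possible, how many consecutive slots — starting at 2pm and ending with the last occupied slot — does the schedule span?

3 slots

The precedence chain requires at least 3 distinct slots.
3 works (last occupied slot: 4pm): for example Planning -> 2pm; Legal -> 4pm; Kickoff -> 2pm; Onboarding -> 2pm; AllHands -> 3pm; Budget -> 4pm; VendorCall -> 2pm.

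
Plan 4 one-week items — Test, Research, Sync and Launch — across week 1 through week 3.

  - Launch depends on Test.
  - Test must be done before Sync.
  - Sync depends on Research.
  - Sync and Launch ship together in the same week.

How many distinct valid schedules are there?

5

Splitting on Test: it can be week 1 (3), week 2 (2). Listing each branch's schedules as (Research, Sync, Launch) by week number:
Test=week 1: (1,2,2) (1,3,3) (2,3,3) — 3.
Test=week 2: (1,3,3) (2,3,3) — 2.
Summing: 3 + 2 = 5.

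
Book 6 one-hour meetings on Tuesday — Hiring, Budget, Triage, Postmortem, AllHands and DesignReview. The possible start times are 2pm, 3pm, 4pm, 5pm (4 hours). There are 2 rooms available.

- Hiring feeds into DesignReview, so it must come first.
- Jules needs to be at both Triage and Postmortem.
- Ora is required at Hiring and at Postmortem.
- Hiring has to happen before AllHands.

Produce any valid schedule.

Triage -> 4pm, DesignReview -> 3pm, AllHands -> 3pm, Postmortem -> 5pm, Budget -> 2pm, Hiring -> 2pm

Checking: Hiring(2pm) before AllHands(3pm); Hiring(2pm) before DesignReview(3pm); Triage(4pm) != Postmortem(5pm); Hiring(2pm) != Postmortem(5pm); max 2 per hour (cap 2).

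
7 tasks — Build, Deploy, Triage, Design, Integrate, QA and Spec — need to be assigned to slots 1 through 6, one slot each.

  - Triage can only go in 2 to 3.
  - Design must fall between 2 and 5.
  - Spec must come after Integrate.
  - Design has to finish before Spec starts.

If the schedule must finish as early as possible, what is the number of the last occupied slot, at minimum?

The precedence chain requires at least 2 distinct slots.
Propagating the time windows through the other constraints, Spec can't land before 3, so the schedule must run through at least slot 3.
3 works (last occupied slot: 3): for example QA in 1; Deploy in 1; Integrate in 1; Triage in 2; Design in 2; Spec in 3; Build in 1.

3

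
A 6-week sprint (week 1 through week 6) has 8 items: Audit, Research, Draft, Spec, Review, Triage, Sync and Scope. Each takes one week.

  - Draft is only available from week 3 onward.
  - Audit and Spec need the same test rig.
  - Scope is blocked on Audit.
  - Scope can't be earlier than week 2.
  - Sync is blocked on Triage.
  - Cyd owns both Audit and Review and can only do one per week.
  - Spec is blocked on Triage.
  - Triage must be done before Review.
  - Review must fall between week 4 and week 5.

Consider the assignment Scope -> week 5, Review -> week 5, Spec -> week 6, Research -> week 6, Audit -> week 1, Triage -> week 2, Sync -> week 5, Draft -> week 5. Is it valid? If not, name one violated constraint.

Scope is blocked on Audit — holds.
Triage must be done before Review — holds.
Spec is blocked on Triage — holds.
Audit and Spec need the same test rig — holds.
Sync is blocked on Triage — holds.
Draft is only available from week 3 onward — holds.
Cyd owns both Audit and Review and can only do one per week — holds.
Scope can't be earlier than week 2 — holds.
Review must fall between week 4 and week 5 — holds.

Valid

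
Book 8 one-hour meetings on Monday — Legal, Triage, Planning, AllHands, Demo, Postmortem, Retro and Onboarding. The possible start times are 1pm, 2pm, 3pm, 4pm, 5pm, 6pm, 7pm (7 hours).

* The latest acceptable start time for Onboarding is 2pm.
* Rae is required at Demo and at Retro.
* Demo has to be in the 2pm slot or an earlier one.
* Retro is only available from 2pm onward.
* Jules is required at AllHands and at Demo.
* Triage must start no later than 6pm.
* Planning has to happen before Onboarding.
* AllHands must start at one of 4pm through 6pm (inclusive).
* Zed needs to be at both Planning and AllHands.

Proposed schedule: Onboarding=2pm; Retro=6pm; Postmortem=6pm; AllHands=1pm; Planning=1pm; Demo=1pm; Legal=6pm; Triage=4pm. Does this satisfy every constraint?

Invalid. Zed needs to be at both Planning and AllHands.

Demo has to be in the 2pm slot or an earlier one — holds.
Triage must start no later than 6pm — holds.
Retro is only available from 2pm onward — holds.
The latest acceptable start time for Onboarding is 2pm — holds.
Rae is required at Demo and at Retro — holds.
Jules is required at AllHands and at Demo — violated.
Planning has to happen before Onboarding — holds.
Zed needs to be at both Planning and AllHands — violated.
AllHands must start at one of 4pm through 6pm (inclusive) — violated.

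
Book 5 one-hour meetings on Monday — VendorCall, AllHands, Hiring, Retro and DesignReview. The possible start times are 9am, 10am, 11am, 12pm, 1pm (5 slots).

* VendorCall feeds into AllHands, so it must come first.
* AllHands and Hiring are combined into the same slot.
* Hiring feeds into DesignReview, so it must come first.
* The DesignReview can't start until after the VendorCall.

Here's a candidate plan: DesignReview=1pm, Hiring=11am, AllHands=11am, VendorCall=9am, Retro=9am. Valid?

Yes, all constraints hold

AllHands and Hiring are combined into the same slot — holds.
The DesignReview can't start until after the VendorCall — holds.
Hiring feeds into DesignReview, so it must come first — holds.
VendorCall feeds into AllHands, so it must come first — holds.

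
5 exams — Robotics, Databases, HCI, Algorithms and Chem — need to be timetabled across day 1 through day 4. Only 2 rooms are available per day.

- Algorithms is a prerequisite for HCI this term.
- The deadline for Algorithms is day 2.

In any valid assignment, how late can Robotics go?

day 4

Robotics at day 4 is achievable: HCI -> day 2, Databases -> day 1, Algorithms -> day 1, Chem -> day 2, Robotics -> day 4.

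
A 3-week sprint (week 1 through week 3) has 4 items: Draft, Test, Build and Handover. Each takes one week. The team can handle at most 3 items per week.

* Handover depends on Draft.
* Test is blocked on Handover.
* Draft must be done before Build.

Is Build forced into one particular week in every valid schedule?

Build can be week 2 (e.g. Draft=week 1, Test=week 3, Handover=week 2, Build=week 2) or week 3 (e.g. Draft=week 1, Build=week 3, Test=week 3, Handover=week 2).

No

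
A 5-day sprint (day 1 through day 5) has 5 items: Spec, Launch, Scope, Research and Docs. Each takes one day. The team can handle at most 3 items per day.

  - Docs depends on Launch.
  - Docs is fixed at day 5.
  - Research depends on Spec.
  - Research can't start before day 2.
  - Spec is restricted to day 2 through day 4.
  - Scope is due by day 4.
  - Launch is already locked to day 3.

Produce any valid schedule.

Spec=day 2, Scope=day 1, Docs=day 5, Launch=day 3, Research=day 3

Checking: Launch(day 3) before Docs(day 5); Spec(day 2) before Research(day 3); Docs=day 5 in [day 5,day 5]; Launch=day 3 in [day 3,day 3]; Spec=day 2 in [day 2,day 4]; Research=day 3 in [day 2,day 5]; Scope=day 1 in [day 1,day 4]; max 2 per day (cap 3).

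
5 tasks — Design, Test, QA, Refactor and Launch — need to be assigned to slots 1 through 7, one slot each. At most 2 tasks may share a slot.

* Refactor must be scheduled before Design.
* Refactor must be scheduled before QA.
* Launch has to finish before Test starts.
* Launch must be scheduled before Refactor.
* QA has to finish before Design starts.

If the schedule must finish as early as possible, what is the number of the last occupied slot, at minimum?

The precedence chain requires at least 4 distinct slots.
With at most 2 per slot and 5 tasks, at least 3 slots are needed.
4 works (last occupied slot: 4): for example Launch in 1; QA in 3; Refactor in 2; Test in 2; Design in 4.

4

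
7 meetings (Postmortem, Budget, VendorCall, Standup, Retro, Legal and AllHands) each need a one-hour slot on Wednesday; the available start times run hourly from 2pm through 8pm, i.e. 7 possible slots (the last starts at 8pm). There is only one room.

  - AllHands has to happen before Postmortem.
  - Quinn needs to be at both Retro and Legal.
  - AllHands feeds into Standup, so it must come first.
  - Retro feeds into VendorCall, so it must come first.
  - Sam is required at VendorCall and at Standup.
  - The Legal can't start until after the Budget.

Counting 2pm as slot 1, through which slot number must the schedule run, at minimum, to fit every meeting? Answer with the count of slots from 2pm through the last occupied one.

The precedence chain requires at least 2 distinct slots.
With at most 1 per slot and 7 meetings, at least 7 slots are needed.
7 works (last occupied slot: 8pm): for example Retro in 5pm, VendorCall in 6pm, Postmortem in 3pm, Standup in 7pm, Budget in 4pm, Legal in 8pm, AllHands in 2pm.

7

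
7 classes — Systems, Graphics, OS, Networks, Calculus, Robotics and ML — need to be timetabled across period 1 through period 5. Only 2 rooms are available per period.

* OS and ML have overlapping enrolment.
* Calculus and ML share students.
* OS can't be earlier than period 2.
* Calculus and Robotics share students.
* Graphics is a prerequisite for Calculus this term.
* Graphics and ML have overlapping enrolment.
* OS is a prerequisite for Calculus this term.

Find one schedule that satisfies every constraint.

Graphics in period 1; ML in period 4; Calculus in period 3; OS in period 2; Robotics in period 4; Networks in period 2; Systems in period 1

Checking: OS(period 2) before Calculus(period 3); Graphics(period 1) before Calculus(period 3); Calculus(period 3) != ML(period 4); OS(period 2) != ML(period 4); Graphics(period 1) != ML(period 4); Calculus(period 3) != Robotics(period 4); OS=period 2 in [period 2,period 5]; max 2 per period (cap 2).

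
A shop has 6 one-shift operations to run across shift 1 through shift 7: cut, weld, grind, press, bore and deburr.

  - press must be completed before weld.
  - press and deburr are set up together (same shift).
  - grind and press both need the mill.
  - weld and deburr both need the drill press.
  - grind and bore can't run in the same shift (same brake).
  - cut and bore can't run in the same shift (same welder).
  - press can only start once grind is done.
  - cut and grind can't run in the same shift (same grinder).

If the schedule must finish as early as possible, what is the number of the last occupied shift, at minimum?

The precedence chain requires at least 3 distinct shifts.
3 works (last occupied shift: shift 3): for example grind -> shift 1; deburr -> shift 2; bore -> shift 3; cut -> shift 2; weld -> shift 3; press -> shift 2.

3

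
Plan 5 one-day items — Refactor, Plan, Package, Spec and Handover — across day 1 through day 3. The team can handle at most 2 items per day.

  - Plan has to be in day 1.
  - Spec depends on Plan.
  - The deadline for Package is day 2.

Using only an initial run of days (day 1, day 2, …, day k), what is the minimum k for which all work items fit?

The precedence chain requires at least 2 distinct days.
With at most 2 per day and 5 work items, at least 3 days are needed.
3 works (last occupied day: day 3): for example Package in day 1, Plan in day 1, Handover in day 3, Refactor in day 2, Spec in day 2.

3 days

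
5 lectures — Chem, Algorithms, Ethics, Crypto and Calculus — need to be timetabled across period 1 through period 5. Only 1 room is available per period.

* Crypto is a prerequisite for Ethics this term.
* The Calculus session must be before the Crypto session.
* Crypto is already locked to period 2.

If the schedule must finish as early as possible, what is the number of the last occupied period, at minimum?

The precedence chain requires at least 3 distinct periods.
With at most 1 per period and 5 lectures, at least 5 periods are needed.
5 works (last occupied period: period 5): for example Calculus -> period 1, Crypto -> period 2, Chem -> period 4, Algorithms -> period 5, Ethics -> period 3.

5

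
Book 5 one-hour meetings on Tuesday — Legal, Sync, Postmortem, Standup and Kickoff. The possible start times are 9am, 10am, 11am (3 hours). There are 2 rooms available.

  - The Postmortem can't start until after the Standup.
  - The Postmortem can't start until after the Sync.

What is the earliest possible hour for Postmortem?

Precedence pushes Postmortem to at least 10am.
Postmortem at 10am is achievable: Sync in 9am; Kickoff in 11am; Standup in 9am; Postmortem in 10am; Legal in 10am.

10am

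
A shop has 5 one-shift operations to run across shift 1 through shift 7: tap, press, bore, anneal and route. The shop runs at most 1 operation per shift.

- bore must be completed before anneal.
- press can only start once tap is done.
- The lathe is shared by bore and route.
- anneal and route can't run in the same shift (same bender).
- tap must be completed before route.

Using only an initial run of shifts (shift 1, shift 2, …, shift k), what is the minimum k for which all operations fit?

The precedence chain requires at least 2 distinct shifts.
With at most 1 per shift and 5 operations, at least 5 shifts are needed.
5 works (last occupied shift: shift 5): for example anneal in shift 4; bore in shift 3; tap in shift 1; route in shift 5; press in shift 2.

5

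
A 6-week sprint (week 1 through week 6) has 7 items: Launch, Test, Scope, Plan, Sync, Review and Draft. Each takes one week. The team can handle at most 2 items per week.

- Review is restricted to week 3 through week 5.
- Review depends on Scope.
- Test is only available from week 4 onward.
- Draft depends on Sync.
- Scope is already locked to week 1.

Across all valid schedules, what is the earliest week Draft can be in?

Precedence pushes Draft to at least week 2.
Draft at week 2 is achievable: Scope in week 1; Plan in week 3; Launch in week 2; Sync in week 1; Test in week 4; Draft in week 2; Review in week 3.

week 2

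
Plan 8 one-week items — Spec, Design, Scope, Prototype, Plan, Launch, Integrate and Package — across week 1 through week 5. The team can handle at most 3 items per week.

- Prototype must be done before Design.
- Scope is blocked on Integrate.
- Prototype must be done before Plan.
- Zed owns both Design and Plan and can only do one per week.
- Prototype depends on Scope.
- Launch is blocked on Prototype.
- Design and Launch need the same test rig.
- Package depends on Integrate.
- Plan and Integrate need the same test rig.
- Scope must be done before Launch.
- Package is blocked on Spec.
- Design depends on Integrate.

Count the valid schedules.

Splitting on Spec: it can be week 1 (8), week 2 (6), week 3 (4), week 4 (2). Listing each branch's schedules as (Design, Scope, Prototype, Plan, Launch, Integrate, Package) by week number:
Spec=week 1: (4,2,3,5,5,1,2) (4,2,3,5,5,1,3) (4,2,3,5,5,1,4) (4,2,3,5,5,1,5) (5,2,3,4,4,1,2) (5,2,3,4,4,1,3) (5,2,3,4,4,1,4) (5,2,3,4,4,1,5) — 8.
Spec=week 2: (4,2,3,5,5,1,3) (4,2,3,5,5,1,4) (4,2,3,5,5,1,5) (5,2,3,4,4,1,3) (5,2,3,4,4,1,4) (5,2,3,4,4,1,5) — 6.
Spec=week 3: (4,2,3,5,5,1,4) (4,2,3,5,5,1,5) (5,2,3,4,4,1,4) (5,2,3,4,4,1,5) — 4.
Spec=week 4: (4,2,3,5,5,1,5) (5,2,3,4,4,1,5) — 2.
Summing: 8 + 6 + 4 + 2 = 20.

20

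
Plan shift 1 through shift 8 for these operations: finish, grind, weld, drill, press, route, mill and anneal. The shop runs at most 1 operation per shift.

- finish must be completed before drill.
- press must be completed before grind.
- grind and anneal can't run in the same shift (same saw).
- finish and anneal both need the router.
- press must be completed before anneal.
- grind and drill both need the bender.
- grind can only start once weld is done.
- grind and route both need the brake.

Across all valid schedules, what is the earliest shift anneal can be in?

Precedence pushes anneal to at least shift 2.
anneal at shift 2 is achievable: press in shift 1, grind in shift 4, mill in shift 8, weld in shift 3, route in shift 7, drill in shift 6, finish in shift 5, anneal in shift 2.

shift 2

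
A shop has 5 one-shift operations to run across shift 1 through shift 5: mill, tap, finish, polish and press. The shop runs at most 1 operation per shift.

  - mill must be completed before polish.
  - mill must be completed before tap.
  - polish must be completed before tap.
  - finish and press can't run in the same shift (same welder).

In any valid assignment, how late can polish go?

Precedence pushes polish to at least shift 2; downstream work caps polish at shift 4.
polish at shift 4 is achievable: polish in shift 4, finish in shift 2, press in shift 3, mill in shift 1, tap in shift 5.

shift 4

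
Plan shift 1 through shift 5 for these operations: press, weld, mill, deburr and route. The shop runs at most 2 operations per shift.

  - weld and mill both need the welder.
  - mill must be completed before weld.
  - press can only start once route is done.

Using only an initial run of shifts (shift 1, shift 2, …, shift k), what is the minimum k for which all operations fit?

The precedence chain requires at least 2 distinct shifts.
With at most 2 per shift and 5 operations, at least 3 shifts are needed.
3 works (last occupied shift: shift 3): for example mill in shift 1; route in shift 1; weld in shift 2; press in shift 2; deburr in shift 3.

3 shifts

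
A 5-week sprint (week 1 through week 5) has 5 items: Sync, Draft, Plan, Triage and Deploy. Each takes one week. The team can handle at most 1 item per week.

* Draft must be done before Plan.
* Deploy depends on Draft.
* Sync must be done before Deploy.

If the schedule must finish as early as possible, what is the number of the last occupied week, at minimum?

week 5

The precedence chain requires at least 2 distinct weeks.
With at most 1 per week and 5 tasks, at least 5 weeks are needed.
5 works (last occupied week: week 5): for example Draft=week 1; Plan=week 4; Sync=week 2; Triage=week 5; Deploy=week 3.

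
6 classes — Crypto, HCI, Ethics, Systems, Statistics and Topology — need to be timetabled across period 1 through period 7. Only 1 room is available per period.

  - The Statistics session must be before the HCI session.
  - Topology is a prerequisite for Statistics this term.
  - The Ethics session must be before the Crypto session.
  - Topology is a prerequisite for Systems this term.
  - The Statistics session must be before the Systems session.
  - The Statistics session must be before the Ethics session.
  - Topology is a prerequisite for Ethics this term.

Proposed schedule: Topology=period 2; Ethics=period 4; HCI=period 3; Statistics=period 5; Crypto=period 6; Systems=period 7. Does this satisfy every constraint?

No. The Statistics session must be before the HCI session is not satisfied.

The Ethics session must be before the Crypto session — holds.
Only 1 room is available per period — holds.
The Statistics session must be before the Ethics session — violated.
Topology is a prerequisite for Statistics this term — holds.
Topology is a prerequisite for Ethics this term — holds.
The Statistics session must be before the HCI session — violated.
Topology is a prerequisite for Systems this term — holds.
The Statistics session must be before the Systems session — holds.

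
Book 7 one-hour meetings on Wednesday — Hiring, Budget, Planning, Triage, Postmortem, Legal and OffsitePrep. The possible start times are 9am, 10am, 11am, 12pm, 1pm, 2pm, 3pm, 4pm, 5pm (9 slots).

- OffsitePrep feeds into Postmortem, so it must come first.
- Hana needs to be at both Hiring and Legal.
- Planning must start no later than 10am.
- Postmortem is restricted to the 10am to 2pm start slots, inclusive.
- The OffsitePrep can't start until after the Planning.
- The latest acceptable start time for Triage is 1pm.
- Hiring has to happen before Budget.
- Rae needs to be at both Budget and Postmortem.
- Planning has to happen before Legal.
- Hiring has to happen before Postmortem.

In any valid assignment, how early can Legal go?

Precedence pushes Legal to at least 10am.
Legal at 10am is achievable: Hiring -> 9am; Postmortem -> 11am; Planning -> 9am; OffsitePrep -> 10am; Triage -> 9am; Legal -> 10am; Budget -> 10am.

10am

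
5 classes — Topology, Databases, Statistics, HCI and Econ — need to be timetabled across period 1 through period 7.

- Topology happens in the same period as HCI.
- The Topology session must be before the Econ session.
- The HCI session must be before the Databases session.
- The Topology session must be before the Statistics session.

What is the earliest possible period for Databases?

Precedence pushes Databases to at least period 2.
Databases at period 2 is achievable: Databases=period 2, HCI=period 1, Topology=period 1, Econ=period 2, Statistics=period 2.

period 2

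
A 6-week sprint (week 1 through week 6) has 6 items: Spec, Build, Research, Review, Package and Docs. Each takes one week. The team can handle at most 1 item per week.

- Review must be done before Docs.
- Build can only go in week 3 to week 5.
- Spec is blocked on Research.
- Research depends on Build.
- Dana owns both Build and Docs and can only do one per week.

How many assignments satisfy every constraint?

Splitting on Spec: it can be week 5 (3), week 6 (9). Listing each branch's schedules as (Build, Research, Review, Package, Docs) by week number:
Spec=week 5: (3,4,1,2,6) (3,4,1,6,2) (3,4,2,1,6) — 3.
Spec=week 6: (3,4,1,2,5) (3,4,1,5,2) (3,4,2,1,5) (3,5,1,2,4) (3,5,1,4,2) (3,5,2,1,4) (4,5,1,2,3) (4,5,1,3,2) (4,5,2,1,3) — 9.
Summing: 3 + 9 = 12.

12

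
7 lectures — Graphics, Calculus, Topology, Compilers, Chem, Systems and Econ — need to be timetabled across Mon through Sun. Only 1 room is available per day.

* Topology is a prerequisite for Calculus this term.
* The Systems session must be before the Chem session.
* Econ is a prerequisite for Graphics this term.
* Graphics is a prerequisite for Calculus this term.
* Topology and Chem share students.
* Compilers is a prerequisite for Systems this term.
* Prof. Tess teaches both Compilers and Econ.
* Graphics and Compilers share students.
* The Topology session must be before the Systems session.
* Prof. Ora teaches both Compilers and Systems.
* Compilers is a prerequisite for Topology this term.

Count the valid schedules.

31

Splitting on Graphics: it can be Tue (3), Wed (6), Thu (9), Fri (8), Sat (5). Listing each branch's schedules as (Calculus, Topology, Compilers, Chem, Systems, Econ):
Graphics=Tue: (Fri,Thu,Wed,Sun,Sat,Mon) (Sat,Thu,Wed,Sun,Fri,Mon) (Sun,Thu,Wed,Sat,Fri,Mon) — 3.
Graphics=Wed: (Fri,Thu,Mon,Sun,Sat,Tue) (Fri,Thu,Tue,Sun,Sat,Mon) (Sat,Thu,Mon,Sun,Fri,Tue) (Sat,Thu,Tue,Sun,Fri,Mon) (Sun,Thu,Mon,Sat,Fri,Tue) (Sun,Thu,Tue,Sat,Fri,Mon) — 6.
Graphics=Thu: (Fri,Tue,Mon,Sun,Sat,Wed) (Fri,Wed,Mon,Sun,Sat,Tue) (Fri,Wed,Tue,Sun,Sat,Mon) (Sat,Tue,Mon,Sun,Fri,Wed) (Sat,Wed,Mon,Sun,Fri,Tue) (Sat,Wed,Tue,Sun,Fri,Mon) (Sun,Tue,Mon,Sat,Fri,Wed) (Sun,Wed,Mon,Sat,Fri,Tue) (Sun,Wed,Tue,Sat,Fri,Mon) — 9.
Graphics=Fri: (Sat,Tue,Mon,Sun,Wed,Thu) (Sat,Tue,Mon,Sun,Thu,Wed) (Sat,Wed,Mon,Sun,Thu,Tue) (Sat,Wed,Tue,Sun,Thu,Mon) (Sun,Tue,Mon,Sat,Wed,Thu) (Sun,Tue,Mon,Sat,Thu,Wed) (Sun,Wed,Mon,Sat,Thu,Tue) (Sun,Wed,Tue,Sat,Thu,Mon) — 8.
Graphics=Sat: (Sun,Tue,Mon,Thu,Wed,Fri) (Sun,Tue,Mon,Fri,Wed,Thu) (Sun,Tue,Mon,Fri,Thu,Wed) (Sun,Wed,Mon,Fri,Thu,Tue) (Sun,Wed,Tue,Fri,Thu,Mon) — 5.
Summing: 3 + 6 + 9 + 8 + 5 = 31.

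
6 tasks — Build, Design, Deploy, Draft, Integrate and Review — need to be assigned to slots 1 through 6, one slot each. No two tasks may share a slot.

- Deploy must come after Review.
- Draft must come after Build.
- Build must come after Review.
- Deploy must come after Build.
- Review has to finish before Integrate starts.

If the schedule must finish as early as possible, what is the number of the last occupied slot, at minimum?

slot 6

The precedence chain requires at least 3 distinct slots.
With at most 1 per slot and 6 tasks, at least 6 slots are needed.
6 works (last occupied slot: 6): for example Review -> 1, Design -> 6, Build -> 2, Integrate -> 5, Deploy -> 3, Draft -> 4.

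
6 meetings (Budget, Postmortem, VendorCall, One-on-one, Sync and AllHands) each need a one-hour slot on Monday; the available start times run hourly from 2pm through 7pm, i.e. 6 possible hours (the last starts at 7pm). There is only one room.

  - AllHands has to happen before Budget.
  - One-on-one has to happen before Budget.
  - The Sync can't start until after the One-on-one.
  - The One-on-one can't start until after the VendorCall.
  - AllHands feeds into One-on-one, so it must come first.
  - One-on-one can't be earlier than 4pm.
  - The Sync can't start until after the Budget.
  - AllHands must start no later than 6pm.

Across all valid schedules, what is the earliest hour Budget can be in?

5pm

Precedence pushes Budget to at least 5pm; downstream work caps Budget at 6pm.
Budget at 5pm is achievable: VendorCall -> 3pm; AllHands -> 2pm; Sync -> 6pm; Postmortem -> 7pm; One-on-one -> 4pm; Budget -> 5pm.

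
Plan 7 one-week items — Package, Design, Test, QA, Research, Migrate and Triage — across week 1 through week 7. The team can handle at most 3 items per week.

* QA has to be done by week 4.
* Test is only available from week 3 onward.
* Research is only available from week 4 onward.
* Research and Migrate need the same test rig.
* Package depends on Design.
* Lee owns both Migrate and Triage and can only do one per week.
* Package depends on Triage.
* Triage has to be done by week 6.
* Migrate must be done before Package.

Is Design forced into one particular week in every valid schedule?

Design can be week 1 (e.g. QA -> week 1, Package -> week 3, Migrate -> week 2, Research -> week 4, Design -> week 1, Test -> week 3, Triage -> week 1) or week 2 (e.g. QA=week 1, Package=week 3, Migrate=week 2, Triage=week 1, Design=week 2, Test=week 3, Research=week 4).

No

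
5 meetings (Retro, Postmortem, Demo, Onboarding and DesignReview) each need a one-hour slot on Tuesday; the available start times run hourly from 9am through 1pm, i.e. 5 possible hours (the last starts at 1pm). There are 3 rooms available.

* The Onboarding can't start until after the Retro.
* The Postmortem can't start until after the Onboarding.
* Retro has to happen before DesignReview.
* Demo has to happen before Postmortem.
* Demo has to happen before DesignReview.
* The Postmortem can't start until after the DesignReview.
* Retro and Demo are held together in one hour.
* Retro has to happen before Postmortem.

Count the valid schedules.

Splitting on Retro: it can be 9am (14), 10am (5), 11am (1). Listing each branch's schedules as (Postmortem, Demo, Onboarding, DesignReview):
Retro=9am: (11am,9am,10am,10am) (12pm,9am,10am,10am) (12pm,9am,10am,11am) (12pm,9am,11am,10am) (12pm,9am,11am,11am) (1pm,9am,10am,10am) (1pm,9am,10am,11am) (1pm,9am,10am,12pm) (1pm,9am,11am,10am) (1pm,9am,11am,11am) (1pm,9am,11am,12pm) (1pm,9am,12pm,10am) (1pm,9am,12pm,11am) (1pm,9am,12pm,12pm) — 14.
Retro=10am: (12pm,10am,11am,11am) (1pm,10am,11am,11am) (1pm,10am,11am,12pm) (1pm,10am,12pm,11am) (1pm,10am,12pm,12pm) — 5.
Retro=11am: (1pm,11am,12pm,12pm) — 1.
Summing: 14 + 5 + 1 = 20.

20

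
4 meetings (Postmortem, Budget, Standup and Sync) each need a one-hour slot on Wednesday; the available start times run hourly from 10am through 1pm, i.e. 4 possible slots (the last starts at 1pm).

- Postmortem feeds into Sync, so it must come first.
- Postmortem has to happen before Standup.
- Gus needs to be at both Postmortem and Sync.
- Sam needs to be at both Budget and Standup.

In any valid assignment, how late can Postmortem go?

12pm

Downstream work caps Postmortem at 12pm.
Postmortem at 12pm is achievable: Postmortem=12pm, Standup=1pm, Budget=10am, Sync=1pm.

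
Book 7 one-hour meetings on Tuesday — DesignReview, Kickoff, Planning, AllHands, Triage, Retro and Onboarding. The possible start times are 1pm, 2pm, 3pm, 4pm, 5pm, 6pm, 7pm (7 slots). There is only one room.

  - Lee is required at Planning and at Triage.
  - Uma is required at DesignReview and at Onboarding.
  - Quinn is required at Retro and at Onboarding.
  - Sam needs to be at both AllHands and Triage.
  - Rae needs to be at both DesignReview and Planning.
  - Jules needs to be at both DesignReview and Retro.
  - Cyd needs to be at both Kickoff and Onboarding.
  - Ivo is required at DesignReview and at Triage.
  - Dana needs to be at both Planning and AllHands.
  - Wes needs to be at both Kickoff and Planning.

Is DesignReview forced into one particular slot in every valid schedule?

DesignReview can be 1pm (e.g. Retro -> 6pm, Triage -> 5pm, Planning -> 3pm, AllHands -> 4pm, DesignReview -> 1pm, Kickoff -> 2pm, Onboarding -> 7pm) or 2pm (e.g. AllHands -> 4pm; Triage -> 5pm; Planning -> 3pm; Retro -> 6pm; Kickoff -> 1pm; DesignReview -> 2pm; Onboarding -> 7pm).

No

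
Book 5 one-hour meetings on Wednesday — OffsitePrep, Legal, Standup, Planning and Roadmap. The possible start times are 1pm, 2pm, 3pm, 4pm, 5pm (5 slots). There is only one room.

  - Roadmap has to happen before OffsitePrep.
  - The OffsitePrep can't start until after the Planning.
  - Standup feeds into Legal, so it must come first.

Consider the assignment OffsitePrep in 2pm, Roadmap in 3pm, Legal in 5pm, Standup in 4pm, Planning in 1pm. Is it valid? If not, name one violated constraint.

No. Roadmap has to happen before OffsitePrep is not satisfied.

The OffsitePrep can't start until after the Planning — holds.
Roadmap has to happen before OffsitePrep — violated.
Standup feeds into Legal, so it must come first — holds.
There is only one room — holds.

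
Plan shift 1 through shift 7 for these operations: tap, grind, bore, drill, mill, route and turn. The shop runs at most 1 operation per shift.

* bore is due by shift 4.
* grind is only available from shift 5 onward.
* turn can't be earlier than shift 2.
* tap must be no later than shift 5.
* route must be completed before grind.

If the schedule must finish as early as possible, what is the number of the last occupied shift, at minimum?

The precedence chain requires at least 2 distinct shifts.
With at most 1 per shift and 7 operations, at least 7 shifts are needed.
grind can't be placed before shift 5, so the schedule must run through at least shift 5.
7 works (last occupied shift: shift 7): for example route in shift 4, tap in shift 2, mill in shift 7, drill in shift 6, turn in shift 3, bore in shift 1, grind in shift 5.

shift 7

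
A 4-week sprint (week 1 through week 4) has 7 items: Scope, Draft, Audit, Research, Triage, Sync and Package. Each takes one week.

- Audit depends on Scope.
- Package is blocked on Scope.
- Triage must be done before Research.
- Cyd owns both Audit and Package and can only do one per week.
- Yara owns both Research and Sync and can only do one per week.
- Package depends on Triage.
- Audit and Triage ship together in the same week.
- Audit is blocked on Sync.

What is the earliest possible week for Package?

week 3

Precedence pushes Package to at least week 3.
Package at week 3 is achievable: Research in week 3, Audit in week 2, Sync in week 1, Draft in week 1, Scope in week 1, Triage in week 2, Package in week 3.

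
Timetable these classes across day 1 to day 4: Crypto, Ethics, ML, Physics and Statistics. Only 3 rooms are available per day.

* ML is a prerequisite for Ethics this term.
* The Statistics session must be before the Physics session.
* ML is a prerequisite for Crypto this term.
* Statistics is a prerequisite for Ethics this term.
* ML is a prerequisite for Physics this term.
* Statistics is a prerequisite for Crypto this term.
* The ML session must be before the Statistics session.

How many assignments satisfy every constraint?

10

Splitting on Crypto: it can be day 3 (4), day 4 (6). Listing each branch's schedules as (Ethics, ML, Physics, Statistics) by day number:
Crypto=day 3: (3,1,3,2) (3,1,4,2) (4,1,3,2) (4,1,4,2) — 4.
Crypto=day 4: (3,1,3,2) (3,1,4,2) (4,1,3,2) (4,1,4,2) (4,1,4,3) (4,2,4,3) — 6.
Summing: 4 + 6 = 10.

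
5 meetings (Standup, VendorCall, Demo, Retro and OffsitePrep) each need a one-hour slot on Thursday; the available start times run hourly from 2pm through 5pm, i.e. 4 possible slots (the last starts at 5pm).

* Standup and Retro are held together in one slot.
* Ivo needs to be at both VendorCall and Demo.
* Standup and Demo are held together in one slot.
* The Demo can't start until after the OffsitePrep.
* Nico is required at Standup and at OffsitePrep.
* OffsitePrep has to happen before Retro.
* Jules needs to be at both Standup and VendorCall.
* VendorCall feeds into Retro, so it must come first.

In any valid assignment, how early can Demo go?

3pm

Precedence pushes Demo to at least 3pm.
Demo at 3pm is achievable: Retro=3pm; Demo=3pm; VendorCall=2pm; Standup=3pm; OffsitePrep=2pm.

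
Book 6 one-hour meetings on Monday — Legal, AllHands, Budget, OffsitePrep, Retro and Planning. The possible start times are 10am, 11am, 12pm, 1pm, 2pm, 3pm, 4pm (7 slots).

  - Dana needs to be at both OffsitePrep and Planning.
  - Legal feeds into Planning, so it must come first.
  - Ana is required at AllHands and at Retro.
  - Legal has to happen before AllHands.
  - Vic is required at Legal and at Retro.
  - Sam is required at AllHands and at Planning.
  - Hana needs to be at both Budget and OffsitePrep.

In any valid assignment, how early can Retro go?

Retro at 10am is achievable: Legal -> 11am, Retro -> 10am, OffsitePrep -> 11am, Budget -> 10am, AllHands -> 12pm, Planning -> 1pm.

10am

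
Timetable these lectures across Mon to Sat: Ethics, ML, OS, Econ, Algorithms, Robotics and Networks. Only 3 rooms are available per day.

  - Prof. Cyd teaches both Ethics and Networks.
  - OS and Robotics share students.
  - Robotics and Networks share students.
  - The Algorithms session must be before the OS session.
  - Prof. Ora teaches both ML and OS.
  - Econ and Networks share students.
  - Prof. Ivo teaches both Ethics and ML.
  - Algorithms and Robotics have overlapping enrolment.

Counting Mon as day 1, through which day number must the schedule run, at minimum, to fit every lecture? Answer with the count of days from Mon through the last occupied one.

The precedence chain requires at least 2 distinct days.
With at most 3 per day and 7 lectures, at least 3 days are needed.
3 works (last occupied day: Wed): for example OS in Tue; Algorithms in Mon; Econ in Mon; Robotics in Wed; Ethics in Mon; Networks in Tue; ML in Wed.

3 days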